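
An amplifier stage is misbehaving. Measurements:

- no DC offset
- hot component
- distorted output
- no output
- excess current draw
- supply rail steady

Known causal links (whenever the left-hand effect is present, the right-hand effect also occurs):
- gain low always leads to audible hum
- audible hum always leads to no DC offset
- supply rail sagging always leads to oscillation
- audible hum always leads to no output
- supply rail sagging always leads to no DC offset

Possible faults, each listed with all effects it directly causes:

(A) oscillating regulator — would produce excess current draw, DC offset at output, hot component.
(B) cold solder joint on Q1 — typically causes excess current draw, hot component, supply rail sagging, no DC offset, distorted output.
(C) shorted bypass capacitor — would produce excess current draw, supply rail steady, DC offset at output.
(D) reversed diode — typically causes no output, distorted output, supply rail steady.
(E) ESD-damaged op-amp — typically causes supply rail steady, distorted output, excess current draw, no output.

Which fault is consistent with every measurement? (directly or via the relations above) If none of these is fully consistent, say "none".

For each candidate, compare predicted effects to what was observed:
(A) oscillating regulator — fails on no DC offset, distorted output, no output, supply rail steady (predicts DC offset at output, not no DC offset)
(B) cold solder joint on Q1 — no DC offset ✓; hot component ✓; distorted output ✓; no output ✗; excess current draw ✓; supply rail steady ✗
(C) shorted bypass capacitor — fails on no DC offset, hot component, distorted output, no output (predicts DC offset at output, not no DC offset)
(D) reversed diode — no DC offset ✗; hot component ✗; distorted output ✓; no output ✓; excess current draw ✗; supply rail steady ✓
(E) ESD-damaged op-amp — does not account for no DC offset, hot component
Every candidate fails on at least one observation.

none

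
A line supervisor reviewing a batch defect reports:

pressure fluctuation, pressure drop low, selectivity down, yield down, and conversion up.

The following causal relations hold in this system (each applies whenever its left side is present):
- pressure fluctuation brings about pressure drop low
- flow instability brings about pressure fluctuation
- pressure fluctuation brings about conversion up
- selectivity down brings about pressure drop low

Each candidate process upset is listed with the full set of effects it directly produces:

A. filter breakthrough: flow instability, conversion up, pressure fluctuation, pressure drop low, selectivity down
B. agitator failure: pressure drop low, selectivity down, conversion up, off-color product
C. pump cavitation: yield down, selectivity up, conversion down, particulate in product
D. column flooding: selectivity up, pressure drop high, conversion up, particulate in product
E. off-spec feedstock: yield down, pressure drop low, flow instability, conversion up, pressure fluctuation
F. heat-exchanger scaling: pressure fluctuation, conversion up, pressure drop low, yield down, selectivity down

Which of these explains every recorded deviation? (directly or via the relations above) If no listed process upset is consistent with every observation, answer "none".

F

Per-candidate check:
(A) filter breakthrough — does not account for yield down
(B) agitator failure — pressure fluctuation ✗; pressure drop low ✓; selectivity down ✓; yield down ✗; conversion up ✓
(C) pump cavitation — pressure fluctuation ✗; pressure drop low ✗; selectivity down ✗; yield down ✓; conversion up ✗
(D) column flooding — pressure fluctuation ✗; pressure drop low ✗; selectivity down ✗; yield down ✗; conversion up ✓
(E) off-spec feedstock — pressure fluctuation ✓; pressure drop low ✓; selectivity down ✗; yield down ✓; conversion up ✓
(F) heat-exchanger scaling — pressure fluctuation ✓; pressure drop low ✓; selectivity down ✓; yield down ✓; conversion up ✓
Only (F) is consistent with every observation.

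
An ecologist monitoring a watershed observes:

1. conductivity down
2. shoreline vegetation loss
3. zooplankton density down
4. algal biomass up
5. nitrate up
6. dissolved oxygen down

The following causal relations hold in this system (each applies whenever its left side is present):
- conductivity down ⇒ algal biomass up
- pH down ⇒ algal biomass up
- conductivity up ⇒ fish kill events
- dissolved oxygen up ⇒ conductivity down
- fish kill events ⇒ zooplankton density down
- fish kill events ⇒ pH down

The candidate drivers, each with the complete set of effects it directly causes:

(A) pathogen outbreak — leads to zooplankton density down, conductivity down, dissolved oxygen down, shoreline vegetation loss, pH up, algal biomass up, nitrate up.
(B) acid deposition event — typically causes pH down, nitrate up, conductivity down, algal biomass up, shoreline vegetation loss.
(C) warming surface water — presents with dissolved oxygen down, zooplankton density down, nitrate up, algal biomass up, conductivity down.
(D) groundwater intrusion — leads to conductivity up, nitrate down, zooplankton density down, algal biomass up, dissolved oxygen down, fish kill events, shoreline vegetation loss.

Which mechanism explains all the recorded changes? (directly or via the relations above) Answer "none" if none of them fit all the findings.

Per-candidate check:
(A) pathogen outbreak — conductivity down yes; shoreline vegetation loss yes; zooplankton density down yes; algal biomass up yes; nitrate up yes; dissolved oxygen down yes
(B) acid deposition event — conductivity down yes; shoreline vegetation loss yes; zooplankton density down NO; algal biomass up yes; nitrate up yes; dissolved oxygen down NO
(C) warming surface water — does not account for shoreline vegetation loss
(D) groundwater intrusion — conductivity down NO; shoreline vegetation loss yes; zooplankton density down yes; algal biomass up yes; nitrate up NO; dissolved oxygen down yes
(A) is the only candidate with no mismatches.

A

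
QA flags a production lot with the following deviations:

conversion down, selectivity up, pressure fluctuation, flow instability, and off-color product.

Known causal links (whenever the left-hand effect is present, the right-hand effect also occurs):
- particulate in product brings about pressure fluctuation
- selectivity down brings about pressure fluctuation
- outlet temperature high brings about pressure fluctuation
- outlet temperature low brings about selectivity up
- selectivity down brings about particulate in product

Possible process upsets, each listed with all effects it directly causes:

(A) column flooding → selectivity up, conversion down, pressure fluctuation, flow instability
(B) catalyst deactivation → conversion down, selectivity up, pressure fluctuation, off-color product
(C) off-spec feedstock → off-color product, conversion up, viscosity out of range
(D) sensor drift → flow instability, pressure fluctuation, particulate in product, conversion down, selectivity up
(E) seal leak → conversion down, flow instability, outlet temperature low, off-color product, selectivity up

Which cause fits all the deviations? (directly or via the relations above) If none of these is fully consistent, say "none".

none

For each candidate, compare predicted effects to what was observed:
(A) column flooding — conversion down ✓; selectivity up ✓; pressure fluctuation ✓; flow instability ✓; off-color product ✗
(B) catalyst deactivation — conversion down ✓; selectivity up ✓; pressure fluctuation ✓; flow instability ✗; off-color product ✓
(C) off-spec feedstock — conversion down ✗; selectivity up ✗; pressure fluctuation ✗; flow instability ✗; off-color product ✓
(D) sensor drift — conversion down ✓; selectivity up ✓; pressure fluctuation ✓; flow instability ✓; off-color product ✗
(E) seal leak — does not account for pressure fluctuation
None of the listed candidates fits everything.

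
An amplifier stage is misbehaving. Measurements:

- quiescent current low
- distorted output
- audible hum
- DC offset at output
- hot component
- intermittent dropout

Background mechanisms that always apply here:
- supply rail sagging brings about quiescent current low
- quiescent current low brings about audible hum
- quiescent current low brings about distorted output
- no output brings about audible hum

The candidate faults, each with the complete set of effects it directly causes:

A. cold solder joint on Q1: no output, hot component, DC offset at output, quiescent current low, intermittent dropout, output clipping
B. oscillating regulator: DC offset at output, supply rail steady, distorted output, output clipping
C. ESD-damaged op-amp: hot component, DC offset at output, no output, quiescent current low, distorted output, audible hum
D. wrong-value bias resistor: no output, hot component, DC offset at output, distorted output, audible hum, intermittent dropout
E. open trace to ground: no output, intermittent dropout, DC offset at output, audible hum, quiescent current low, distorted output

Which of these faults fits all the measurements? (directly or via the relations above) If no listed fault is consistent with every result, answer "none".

A

Checking each candidate against the observations:
(A) cold solder joint on Q1 — accounts for every observation (distorted output via quiescent current low → distorted output)
(B) oscillating regulator — does not account for quiescent current low, audible hum, hot component, intermittent dropout
(C) ESD-damaged op-amp — does not account for intermittent dropout
(D) wrong-value bias resistor — quiescent current low miss; distorted output match; audible hum match; DC offset at output match; hot component match; intermittent dropout match
(E) open trace to ground — does not account for hot component
Only (A) is consistent with every observation.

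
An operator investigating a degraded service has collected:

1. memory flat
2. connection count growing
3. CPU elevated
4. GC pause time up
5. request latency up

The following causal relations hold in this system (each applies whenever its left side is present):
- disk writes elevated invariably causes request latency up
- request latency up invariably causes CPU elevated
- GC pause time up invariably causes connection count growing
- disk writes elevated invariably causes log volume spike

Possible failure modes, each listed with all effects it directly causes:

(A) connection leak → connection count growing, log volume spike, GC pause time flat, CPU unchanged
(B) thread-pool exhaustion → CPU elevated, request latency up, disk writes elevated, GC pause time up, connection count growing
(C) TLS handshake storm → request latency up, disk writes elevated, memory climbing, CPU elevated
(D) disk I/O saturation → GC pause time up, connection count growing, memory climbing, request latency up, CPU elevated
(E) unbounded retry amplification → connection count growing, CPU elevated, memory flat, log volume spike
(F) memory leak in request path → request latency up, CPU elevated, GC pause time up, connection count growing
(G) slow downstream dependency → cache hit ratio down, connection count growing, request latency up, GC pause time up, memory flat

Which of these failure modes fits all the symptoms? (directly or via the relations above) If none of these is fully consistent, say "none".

Checking each candidate against the observations:
(A) connection leak — memory flat NO; connection count growing yes; CPU elevated NO; GC pause time up NO; request latency up NO
(B) thread-pool exhaustion — memory flat NO; connection count growing yes; CPU elevated yes; GC pause time up yes; request latency up yes
(C) TLS handshake storm — fails on memory flat, connection count growing, GC pause time up (predicts memory climbing, not memory flat)
(D) disk I/O saturation — fails on memory flat (predicts memory climbing, not memory flat)
(E) unbounded retry amplification — memory flat yes; connection count growing yes; CPU elevated yes; GC pause time up NO; request latency up NO
(F) memory leak in request path — does not account for memory flat
(G) slow downstream dependency — accounts for every observation (CPU elevated through request latency up → CPU elevated)
(G) alone accounts for all the evidence.

G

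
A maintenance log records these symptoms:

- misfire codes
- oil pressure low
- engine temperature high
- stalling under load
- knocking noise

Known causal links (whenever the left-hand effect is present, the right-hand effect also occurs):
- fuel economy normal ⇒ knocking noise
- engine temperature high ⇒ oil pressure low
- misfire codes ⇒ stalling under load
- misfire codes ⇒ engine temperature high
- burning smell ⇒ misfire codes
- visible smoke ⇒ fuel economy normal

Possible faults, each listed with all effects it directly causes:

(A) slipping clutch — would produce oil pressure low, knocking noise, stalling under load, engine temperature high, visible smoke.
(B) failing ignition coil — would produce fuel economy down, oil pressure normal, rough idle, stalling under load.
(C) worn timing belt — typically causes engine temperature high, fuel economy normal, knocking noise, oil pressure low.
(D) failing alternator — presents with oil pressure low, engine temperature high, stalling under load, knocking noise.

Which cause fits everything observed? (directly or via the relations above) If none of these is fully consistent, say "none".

none

For each candidate, compare predicted effects to what was observed:
(A) slipping clutch — does not account for misfire codes
(B) failing ignition coil — misfire codes miss; oil pressure low miss; engine temperature high miss; stalling under load match; knocking noise miss
(C) worn timing belt — does not account for misfire codes, stalling under load
(D) failing alternator — misfire codes miss; oil pressure low match; engine temperature high match; stalling under load match; knocking noise match
None of the listed candidates fits everything.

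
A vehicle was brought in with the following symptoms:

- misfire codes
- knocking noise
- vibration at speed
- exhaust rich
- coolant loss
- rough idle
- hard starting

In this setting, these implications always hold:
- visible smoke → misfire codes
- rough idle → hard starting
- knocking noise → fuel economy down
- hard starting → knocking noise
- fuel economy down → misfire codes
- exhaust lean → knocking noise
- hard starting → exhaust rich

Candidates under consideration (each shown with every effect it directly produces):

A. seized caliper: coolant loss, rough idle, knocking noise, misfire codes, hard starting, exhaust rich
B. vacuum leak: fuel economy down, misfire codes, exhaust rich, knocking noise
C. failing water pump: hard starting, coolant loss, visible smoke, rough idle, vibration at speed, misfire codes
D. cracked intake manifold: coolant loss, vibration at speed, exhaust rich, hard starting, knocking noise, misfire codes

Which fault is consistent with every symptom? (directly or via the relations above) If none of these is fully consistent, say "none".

C

For each candidate, compare predicted effects to what was observed:
(A) seized caliper — misfire codes match; knocking noise match; vibration at speed miss; exhaust rich match; coolant loss match; rough idle match; hard starting match
(B) vacuum leak — does not account for vibration at speed, coolant loss, rough idle, hard starting
(C) failing water pump — accounts for every observation (knocking noise by hard starting → knocking noise)
(D) cracked intake manifold — does not account for rough idle
Only (C) is consistent with every observation.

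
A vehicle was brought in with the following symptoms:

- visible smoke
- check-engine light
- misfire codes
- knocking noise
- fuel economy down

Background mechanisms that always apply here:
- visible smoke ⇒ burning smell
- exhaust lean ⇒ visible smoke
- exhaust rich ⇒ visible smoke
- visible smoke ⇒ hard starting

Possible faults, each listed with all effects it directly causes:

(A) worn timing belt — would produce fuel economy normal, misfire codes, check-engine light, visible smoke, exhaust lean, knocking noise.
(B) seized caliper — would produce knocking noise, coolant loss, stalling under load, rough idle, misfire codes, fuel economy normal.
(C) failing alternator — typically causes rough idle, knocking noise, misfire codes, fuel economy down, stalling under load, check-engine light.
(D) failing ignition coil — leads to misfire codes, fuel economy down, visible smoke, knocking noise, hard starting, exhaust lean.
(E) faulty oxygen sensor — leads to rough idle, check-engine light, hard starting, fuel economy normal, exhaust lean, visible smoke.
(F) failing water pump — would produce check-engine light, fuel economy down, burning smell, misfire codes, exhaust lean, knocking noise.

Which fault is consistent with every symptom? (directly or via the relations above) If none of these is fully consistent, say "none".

For each candidate, compare predicted effects to what was observed:
(A) worn timing belt — fails on fuel economy down (predicts fuel economy normal, not fuel economy down)
(B) seized caliper — visible smoke NO; check-engine light NO; misfire codes yes; knocking noise yes; fuel economy down NO
(C) failing alternator — does not account for visible smoke
(D) failing ignition coil — does not account for check-engine light
(E) faulty oxygen sensor — visible smoke yes; check-engine light yes; misfire codes NO; knocking noise NO; fuel economy down NO
(F) failing water pump — accounts for every observation (visible smoke by exhaust lean → visible smoke)
(F) is the only candidate with no mismatches.

F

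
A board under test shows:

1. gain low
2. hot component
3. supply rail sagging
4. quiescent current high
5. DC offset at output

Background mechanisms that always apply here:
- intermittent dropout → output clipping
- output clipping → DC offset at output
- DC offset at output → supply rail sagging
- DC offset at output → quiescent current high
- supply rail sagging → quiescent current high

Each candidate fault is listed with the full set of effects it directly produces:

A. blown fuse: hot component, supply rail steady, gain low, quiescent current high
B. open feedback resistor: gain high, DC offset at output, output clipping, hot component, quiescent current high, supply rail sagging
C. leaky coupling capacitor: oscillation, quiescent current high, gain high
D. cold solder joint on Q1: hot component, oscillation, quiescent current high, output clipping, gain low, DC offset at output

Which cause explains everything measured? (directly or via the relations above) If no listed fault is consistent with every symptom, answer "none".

D

Testing each hypothesis:
(A) blown fuse — gain low +; hot component +; supply rail sagging -; quiescent current high +; DC offset at output -
(B) open feedback resistor — gain low -; hot component +; supply rail sagging +; quiescent current high +; DC offset at output +
(C) leaky coupling capacitor — gain low -; hot component -; supply rail sagging -; quiescent current high +; DC offset at output -
(D) cold solder joint on Q1 — accounts for every observation (supply rail sagging by DC offset at output → supply rail sagging)
(D) alone accounts for all the evidence.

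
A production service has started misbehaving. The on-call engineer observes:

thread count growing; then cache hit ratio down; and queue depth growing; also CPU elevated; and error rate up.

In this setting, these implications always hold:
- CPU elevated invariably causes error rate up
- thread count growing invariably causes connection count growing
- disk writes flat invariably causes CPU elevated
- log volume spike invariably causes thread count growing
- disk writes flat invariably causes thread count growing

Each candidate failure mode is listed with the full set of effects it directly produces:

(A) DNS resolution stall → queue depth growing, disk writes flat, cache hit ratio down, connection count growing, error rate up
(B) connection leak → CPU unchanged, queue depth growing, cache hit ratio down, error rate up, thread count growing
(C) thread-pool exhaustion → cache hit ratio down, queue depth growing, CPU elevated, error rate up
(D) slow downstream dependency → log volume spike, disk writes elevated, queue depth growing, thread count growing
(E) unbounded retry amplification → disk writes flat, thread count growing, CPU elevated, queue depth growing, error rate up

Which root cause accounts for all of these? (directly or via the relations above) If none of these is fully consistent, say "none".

A

Testing each hypothesis:
(A) DNS resolution stall — thread count growing yes (through disk writes flat → thread count growing); cache hit ratio down yes; queue depth growing yes; CPU elevated yes (through disk writes flat → CPU elevated); error rate up yes
(B) connection leak — fails on CPU elevated (predicts CPU unchanged, not CPU elevated)
(C) thread-pool exhaustion — does not account for thread count growing
(D) slow downstream dependency — thread count growing yes; cache hit ratio down NO; queue depth growing yes; CPU elevated NO; error rate up NO
(E) unbounded retry amplification — thread count growing yes; cache hit ratio down NO; queue depth growing yes; CPU elevated yes; error rate up yes
(A) alone accounts for all the evidence.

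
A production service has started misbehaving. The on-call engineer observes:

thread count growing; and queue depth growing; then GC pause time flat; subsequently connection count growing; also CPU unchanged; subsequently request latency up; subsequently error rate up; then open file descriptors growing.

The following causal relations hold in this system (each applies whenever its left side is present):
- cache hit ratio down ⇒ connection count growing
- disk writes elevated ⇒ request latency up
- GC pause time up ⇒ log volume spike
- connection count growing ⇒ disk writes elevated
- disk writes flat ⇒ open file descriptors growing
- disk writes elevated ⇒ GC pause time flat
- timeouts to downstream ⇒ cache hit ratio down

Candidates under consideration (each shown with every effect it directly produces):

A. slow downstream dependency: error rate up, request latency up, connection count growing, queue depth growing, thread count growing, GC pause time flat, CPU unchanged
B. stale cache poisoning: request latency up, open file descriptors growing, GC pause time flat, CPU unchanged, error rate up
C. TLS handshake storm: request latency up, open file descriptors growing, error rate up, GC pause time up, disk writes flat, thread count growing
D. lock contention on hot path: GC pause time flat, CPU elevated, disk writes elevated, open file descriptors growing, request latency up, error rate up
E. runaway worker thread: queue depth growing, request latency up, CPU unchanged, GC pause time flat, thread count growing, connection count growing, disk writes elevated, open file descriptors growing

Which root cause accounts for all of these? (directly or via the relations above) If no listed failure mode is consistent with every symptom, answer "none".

none

Checking each candidate against the observations:
(A) slow downstream dependency — does not account for open file descriptors growing
(B) stale cache poisoning — thread count growing miss; queue depth growing miss; GC pause time flat match; connection count growing miss; CPU unchanged match; request latency up match; error rate up match; open file descriptors growing match
(C) TLS handshake storm — thread count growing match; queue depth growing miss; GC pause time flat miss; connection count growing miss; CPU unchanged miss; request latency up match; error rate up match; open file descriptors growing match
(D) lock contention on hot path — fails on thread count growing, queue depth growing, connection count growing, CPU unchanged (predicts CPU elevated, not CPU unchanged)
(E) runaway worker thread — thread count growing match; queue depth growing match; GC pause time flat match; connection count growing match; CPU unchanged match; request latency up match; error rate up miss; open file descriptors growing match
Every candidate fails on at least one observation.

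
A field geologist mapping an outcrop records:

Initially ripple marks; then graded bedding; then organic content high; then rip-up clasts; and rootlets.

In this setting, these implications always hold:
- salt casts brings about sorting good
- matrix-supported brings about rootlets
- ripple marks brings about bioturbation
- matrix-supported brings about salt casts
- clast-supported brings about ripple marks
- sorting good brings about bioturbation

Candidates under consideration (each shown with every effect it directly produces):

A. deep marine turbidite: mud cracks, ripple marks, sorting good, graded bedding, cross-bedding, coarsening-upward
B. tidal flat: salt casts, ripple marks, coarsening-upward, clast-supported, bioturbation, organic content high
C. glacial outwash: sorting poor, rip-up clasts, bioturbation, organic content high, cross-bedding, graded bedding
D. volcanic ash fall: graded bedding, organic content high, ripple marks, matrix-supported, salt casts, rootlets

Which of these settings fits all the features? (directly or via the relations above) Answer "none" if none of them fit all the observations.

none

Checking each candidate against the observations:
(A) deep marine turbidite — ripple marks match; graded bedding match; organic content high miss; rip-up clasts miss; rootlets miss
(B) tidal flat — ripple marks match; graded bedding miss; organic content high match; rip-up clasts miss; rootlets miss
(C) glacial outwash — does not account for ripple marks, rootlets
(D) volcanic ash fall — does not account for rip-up clasts
None of the listed candidates fits everything.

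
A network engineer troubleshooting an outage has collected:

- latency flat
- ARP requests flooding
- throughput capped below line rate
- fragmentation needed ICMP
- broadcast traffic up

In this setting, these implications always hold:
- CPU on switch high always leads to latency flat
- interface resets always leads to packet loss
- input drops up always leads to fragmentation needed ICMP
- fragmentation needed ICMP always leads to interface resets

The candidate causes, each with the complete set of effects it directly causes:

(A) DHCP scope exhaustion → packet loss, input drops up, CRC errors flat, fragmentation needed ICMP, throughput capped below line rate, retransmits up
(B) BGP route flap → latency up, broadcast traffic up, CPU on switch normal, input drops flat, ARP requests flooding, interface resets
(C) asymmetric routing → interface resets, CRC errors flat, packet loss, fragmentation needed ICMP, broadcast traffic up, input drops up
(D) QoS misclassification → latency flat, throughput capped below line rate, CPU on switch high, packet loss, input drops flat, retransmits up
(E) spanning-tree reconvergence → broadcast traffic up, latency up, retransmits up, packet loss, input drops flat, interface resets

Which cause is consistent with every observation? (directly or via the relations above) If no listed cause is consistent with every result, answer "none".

none

Per-candidate check:
(A) DHCP scope exhaustion — latency flat -; ARP requests flooding -; throughput capped below line rate +; fragmentation needed ICMP +; broadcast traffic up -
(B) BGP route flap — latency flat -; ARP requests flooding +; throughput capped below line rate -; fragmentation needed ICMP -; broadcast traffic up +
(C) asymmetric routing — latency flat -; ARP requests flooding -; throughput capped below line rate -; fragmentation needed ICMP +; broadcast traffic up +
(D) QoS misclassification — latency flat +; ARP requests flooding -; throughput capped below line rate +; fragmentation needed ICMP -; broadcast traffic up -
(E) spanning-tree reconvergence — latency flat -; ARP requests flooding -; throughput capped below line rate -; fragmentation needed ICMP -; broadcast traffic up +
Every candidate fails on at least one observation.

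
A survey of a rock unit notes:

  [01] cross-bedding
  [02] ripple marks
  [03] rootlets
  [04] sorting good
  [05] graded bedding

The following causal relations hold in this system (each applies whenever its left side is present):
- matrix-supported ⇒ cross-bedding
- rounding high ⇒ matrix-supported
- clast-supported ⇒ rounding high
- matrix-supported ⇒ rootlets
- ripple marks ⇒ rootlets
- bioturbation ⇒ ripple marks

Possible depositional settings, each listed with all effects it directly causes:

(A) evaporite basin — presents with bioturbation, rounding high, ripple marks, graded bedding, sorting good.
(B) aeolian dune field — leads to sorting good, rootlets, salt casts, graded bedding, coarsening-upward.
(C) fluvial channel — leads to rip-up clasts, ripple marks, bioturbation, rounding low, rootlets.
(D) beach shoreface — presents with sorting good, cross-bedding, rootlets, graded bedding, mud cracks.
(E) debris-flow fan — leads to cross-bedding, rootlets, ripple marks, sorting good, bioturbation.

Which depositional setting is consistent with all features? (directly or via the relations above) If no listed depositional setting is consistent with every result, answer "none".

Testing each hypothesis:
(A) evaporite basin — cross-bedding ✓ (by rounding high → matrix-supported → cross-bedding); ripple marks ✓; rootlets ✓ (by ripple marks → rootlets); sorting good ✓; graded bedding ✓
(B) aeolian dune field — cross-bedding ✗; ripple marks ✗; rootlets ✓; sorting good ✓; graded bedding ✓
(C) fluvial channel — does not account for cross-bedding, sorting good, graded bedding
(D) beach shoreface — does not account for ripple marks
(E) debris-flow fan — cross-bedding ✓; ripple marks ✓; rootlets ✓; sorting good ✓; graded bedding ✗
(A) is the only candidate with no mismatches.

A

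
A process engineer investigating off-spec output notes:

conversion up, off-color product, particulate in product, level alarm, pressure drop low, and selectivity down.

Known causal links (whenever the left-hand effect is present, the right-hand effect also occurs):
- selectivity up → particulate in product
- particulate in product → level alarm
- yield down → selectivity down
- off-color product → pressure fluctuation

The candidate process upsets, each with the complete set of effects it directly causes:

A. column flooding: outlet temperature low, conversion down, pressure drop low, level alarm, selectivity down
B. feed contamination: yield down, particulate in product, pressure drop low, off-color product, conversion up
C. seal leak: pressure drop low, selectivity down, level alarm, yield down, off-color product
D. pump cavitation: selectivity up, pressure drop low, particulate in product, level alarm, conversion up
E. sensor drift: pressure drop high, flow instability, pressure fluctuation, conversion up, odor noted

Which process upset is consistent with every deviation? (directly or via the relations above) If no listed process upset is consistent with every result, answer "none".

Per-candidate check:
(A) column flooding — conversion up ✗; off-color product ✗; particulate in product ✗; level alarm ✓; pressure drop low ✓; selectivity down ✓
(B) feed contamination — conversion up ✓; off-color product ✓; particulate in product ✓; level alarm ✓ (via particulate in product → level alarm); pressure drop low ✓; selectivity down ✓ (via yield down → selectivity down)
(C) seal leak — does not account for conversion up, particulate in product
(D) pump cavitation — conversion up ✓; off-color product ✗; particulate in product ✓; level alarm ✓; pressure drop low ✓; selectivity down ✗
(E) sensor drift — fails on off-color product, particulate in product, level alarm, pressure drop low, selectivity down (predicts pressure drop high, not pressure drop low)
(B) is the only candidate with no mismatches.

B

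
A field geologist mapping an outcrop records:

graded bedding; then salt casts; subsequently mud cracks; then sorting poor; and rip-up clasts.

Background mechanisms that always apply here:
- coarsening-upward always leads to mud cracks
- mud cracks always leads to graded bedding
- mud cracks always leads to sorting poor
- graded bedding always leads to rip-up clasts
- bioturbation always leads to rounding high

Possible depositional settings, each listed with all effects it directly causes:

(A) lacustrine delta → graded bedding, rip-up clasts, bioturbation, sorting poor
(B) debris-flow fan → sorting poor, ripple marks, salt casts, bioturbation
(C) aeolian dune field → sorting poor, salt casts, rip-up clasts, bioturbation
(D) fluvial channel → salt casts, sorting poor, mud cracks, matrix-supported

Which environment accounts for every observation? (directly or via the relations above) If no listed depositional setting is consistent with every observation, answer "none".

Checking each candidate against the observations:
(A) lacustrine delta — does not account for salt casts, mud cracks
(B) debris-flow fan — does not account for graded bedding, mud cracks, rip-up clasts
(C) aeolian dune field — does not account for graded bedding, mud cracks
(D) fluvial channel — graded bedding + (by mud cracks → graded bedding); salt casts +; mud cracks +; sorting poor +; rip-up clasts + (by mud cracks → graded bedding → rip-up clasts)
(D) is the only candidate with no mismatches.

D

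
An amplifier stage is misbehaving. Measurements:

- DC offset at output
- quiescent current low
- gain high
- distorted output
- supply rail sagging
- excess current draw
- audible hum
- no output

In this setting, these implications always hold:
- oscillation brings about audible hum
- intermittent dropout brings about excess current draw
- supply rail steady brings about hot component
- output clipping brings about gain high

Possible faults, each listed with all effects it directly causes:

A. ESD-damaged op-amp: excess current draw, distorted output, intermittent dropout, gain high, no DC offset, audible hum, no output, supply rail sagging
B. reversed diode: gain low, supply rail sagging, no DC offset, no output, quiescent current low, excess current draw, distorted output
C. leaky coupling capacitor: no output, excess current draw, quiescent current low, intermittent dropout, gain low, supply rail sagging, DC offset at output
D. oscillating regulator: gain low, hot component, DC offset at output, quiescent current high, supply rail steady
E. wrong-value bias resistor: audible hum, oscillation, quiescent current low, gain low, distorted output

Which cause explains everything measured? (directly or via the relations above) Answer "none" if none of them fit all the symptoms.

none

For each candidate, compare predicted effects to what was observed:
(A) ESD-damaged op-amp — DC offset at output miss; quiescent current low miss; gain high match; distorted output match; supply rail sagging match; excess current draw match; audible hum match; no output match
(B) reversed diode — DC offset at output miss; quiescent current low match; gain high miss; distorted output match; supply rail sagging match; excess current draw match; audible hum miss; no output match
(C) leaky coupling capacitor — DC offset at output match; quiescent current low match; gain high miss; distorted output miss; supply rail sagging match; excess current draw match; audible hum miss; no output match
(D) oscillating regulator — fails on quiescent current low, gain high, distorted output, supply rail sagging, excess current draw, audible hum, no output (predicts quiescent current high, not quiescent current low; predicts gain low, not gain high; predicts supply rail steady, not supply rail sagging)
(E) wrong-value bias resistor — fails on DC offset at output, gain high, supply rail sagging, excess current draw, no output (predicts gain low, not gain high)
Every candidate fails on at least one observation.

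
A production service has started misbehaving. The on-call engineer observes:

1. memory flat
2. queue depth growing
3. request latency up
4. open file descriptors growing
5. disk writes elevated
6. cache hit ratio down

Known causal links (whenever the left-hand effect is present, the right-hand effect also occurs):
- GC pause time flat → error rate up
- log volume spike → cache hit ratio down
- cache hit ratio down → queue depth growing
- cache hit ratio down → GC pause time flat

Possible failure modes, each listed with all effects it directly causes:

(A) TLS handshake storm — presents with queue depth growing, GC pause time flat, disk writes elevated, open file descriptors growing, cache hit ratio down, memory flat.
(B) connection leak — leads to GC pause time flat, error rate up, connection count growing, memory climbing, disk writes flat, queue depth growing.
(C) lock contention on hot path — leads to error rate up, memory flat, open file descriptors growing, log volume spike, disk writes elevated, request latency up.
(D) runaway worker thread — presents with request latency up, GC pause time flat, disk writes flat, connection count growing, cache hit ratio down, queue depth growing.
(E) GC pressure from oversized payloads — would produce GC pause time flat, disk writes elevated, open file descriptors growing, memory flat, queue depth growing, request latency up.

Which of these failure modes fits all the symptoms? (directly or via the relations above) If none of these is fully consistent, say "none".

C

For each candidate, compare predicted effects to what was observed:
(A) TLS handshake storm — does not account for request latency up
(B) connection leak — memory flat NO; queue depth growing yes; request latency up NO; open file descriptors growing NO; disk writes elevated NO; cache hit ratio down NO
(C) lock contention on hot path — accounts for every observation (queue depth growing via log volume spike → cache hit ratio down → queue depth growing)
(D) runaway worker thread — memory flat NO; queue depth growing yes; request latency up yes; open file descriptors growing NO; disk writes elevated NO; cache hit ratio down yes
(E) GC pressure from oversized payloads — does not account for cache hit ratio down
(C) is the only candidate with no mismatches.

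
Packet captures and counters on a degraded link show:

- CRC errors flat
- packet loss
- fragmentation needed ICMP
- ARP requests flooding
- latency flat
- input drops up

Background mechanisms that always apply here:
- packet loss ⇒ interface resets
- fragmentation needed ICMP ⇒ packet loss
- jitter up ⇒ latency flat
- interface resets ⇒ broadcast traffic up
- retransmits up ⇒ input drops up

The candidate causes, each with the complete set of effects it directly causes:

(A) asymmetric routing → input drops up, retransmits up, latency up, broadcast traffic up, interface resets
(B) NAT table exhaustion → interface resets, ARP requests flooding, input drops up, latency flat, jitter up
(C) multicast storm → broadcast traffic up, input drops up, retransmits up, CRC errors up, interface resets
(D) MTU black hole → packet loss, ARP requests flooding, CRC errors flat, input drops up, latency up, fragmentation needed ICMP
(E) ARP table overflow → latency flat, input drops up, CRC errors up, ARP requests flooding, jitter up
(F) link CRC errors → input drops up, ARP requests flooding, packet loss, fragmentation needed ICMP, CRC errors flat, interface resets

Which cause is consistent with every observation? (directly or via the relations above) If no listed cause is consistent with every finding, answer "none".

none

Checking each candidate against the observations:
(A) asymmetric routing — fails on CRC errors flat, packet loss, fragmentation needed ICMP, ARP requests flooding, latency flat (predicts latency up, not latency flat)
(B) NAT table exhaustion — CRC errors flat miss; packet loss miss; fragmentation needed ICMP miss; ARP requests flooding match; latency flat match; input drops up match
(C) multicast storm — CRC errors flat miss; packet loss miss; fragmentation needed ICMP miss; ARP requests flooding miss; latency flat miss; input drops up match
(D) MTU black hole — CRC errors flat match; packet loss match; fragmentation needed ICMP match; ARP requests flooding match; latency flat miss; input drops up match
(E) ARP table overflow — fails on CRC errors flat, packet loss, fragmentation needed ICMP (predicts CRC errors up, not CRC errors flat)
(F) link CRC errors — does not account for latency flat
Every candidate fails on at least one observation.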